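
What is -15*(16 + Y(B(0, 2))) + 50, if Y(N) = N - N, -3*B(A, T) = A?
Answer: -190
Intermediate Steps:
B(A, T) = -A/3
Y(N) = 0
-15*(16 + Y(B(0, 2))) + 50 = -15*(16 + 0) + 50 = -15*16 + 50 = -240 + 50 = -190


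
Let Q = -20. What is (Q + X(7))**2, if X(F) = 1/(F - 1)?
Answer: 14161/36 ≈ 393.36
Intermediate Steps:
X(F) = 1/(-1 + F)
(Q + X(7))**2 = (-20 + 1/(-1 + 7))**2 = (-20 + 1/6)**2 = (-119/6)**2 = 14161/36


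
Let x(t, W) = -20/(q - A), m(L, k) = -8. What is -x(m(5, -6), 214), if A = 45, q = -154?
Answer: -20/199 ≈ -0.10050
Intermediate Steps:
x(t, W) = 20/199 (x(t, W) = -20/(-154 - 1*45) = -20/(-154 - 45) = -20/(-199) = -20*(-1/199) = 20/199)
-x(m(5, -6), 214) = -1*20/199 = -20/199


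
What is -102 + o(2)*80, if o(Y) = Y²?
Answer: 218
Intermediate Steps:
-102 + o(2)*80 = -102 + 2²*80 = -102 + 4*80 = -102 + 320 = 218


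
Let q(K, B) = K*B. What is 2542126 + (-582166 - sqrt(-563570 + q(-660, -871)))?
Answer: 1959960 - sqrt(11290) ≈ 1.9599e+6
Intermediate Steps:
q(K, B) = B*K
2542126 + (-582166 - sqrt(-563570 + q(-660, -871))) = 2542126 + (-582166 - sqrt(-563570 - 871*(-660))) = 2542126 + (-582166 - sqrt(-563570 + 574860)) = 2542126 + (-582166 - sqrt(11290)) = 1959960 - sqrt(11290)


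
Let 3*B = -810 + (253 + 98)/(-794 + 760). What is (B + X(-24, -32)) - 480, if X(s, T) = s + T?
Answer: -27521/34 ≈ -809.44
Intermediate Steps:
X(s, T) = T + s
B = -9297/34 (B = (-810 + (253 + 98)/(-794 + 760))/3 = (-810 + 351/(-34))/3 = (-810 + 351*(-1/34))/3 = (-810 - 351/34)/3 = (⅓)*(-27891/34) = -9297/34 ≈ -273.44)
(B + X(-24, -32)) - 480 = (-9297/34 + (-32 - 24)) - 480 = (-9297/34 - 56) - 480 = -11201/34 - 480 = -27521/34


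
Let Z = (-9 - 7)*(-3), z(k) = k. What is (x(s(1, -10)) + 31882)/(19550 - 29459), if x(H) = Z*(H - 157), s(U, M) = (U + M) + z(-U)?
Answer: -23866/9909 ≈ -2.4085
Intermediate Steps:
Z = 48 (Z = -16*(-3) = 48)
s(U, M) = M (s(U, M) = (U + M) - U = (M + U) - U = M)
x(H) = -7536 + 48*H (x(H) = 48*(H - 157) = 48*(-157 + H) = -7536 + 48*H)
(x(s(1, -10)) + 31882)/(19550 - 29459) = ((-7536 + 48*(-10)) + 31882)/(19550 - 29459) = ((-7536 - 480) + 31882)/(-9909) = (-8016 + 31882)*(-1/9909) = 23866*(-1/9909) = -23866/9909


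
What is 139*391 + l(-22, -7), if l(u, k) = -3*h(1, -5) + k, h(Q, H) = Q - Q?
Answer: 54342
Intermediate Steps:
h(Q, H) = 0
l(u, k) = k (l(u, k) = -3*0 + k = 0 + k = k)
139*391 + l(-22, -7) = 139*391 - 7 = 54349 - 7 = 54342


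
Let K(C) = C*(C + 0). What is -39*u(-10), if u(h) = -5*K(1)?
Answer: 195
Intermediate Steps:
K(C) = C² (K(C) = C*C = C²)
u(h) = -5 (u(h) = -5*1² = -5*1 = -5)
-39*u(-10) = -39*(-5) = 195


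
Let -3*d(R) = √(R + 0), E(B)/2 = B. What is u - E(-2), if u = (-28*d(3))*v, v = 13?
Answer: 4 + 364*√3/3 ≈ 214.16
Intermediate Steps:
E(B) = 2*B
d(R) = -√R/3 (d(R) = -√(R + 0)/3 = -√R/3)
u = 364*√3/3 (u = -(-28)*√3/3*13 = (28*√3/3)*13 = 364*√3/3 ≈ 210.16)
u - E(-2) = 364*√3/3 - 2*(-2) = 364*√3/3 - 1*(-4) = 364*√3/3 + 4 = 4 + 364*√3/3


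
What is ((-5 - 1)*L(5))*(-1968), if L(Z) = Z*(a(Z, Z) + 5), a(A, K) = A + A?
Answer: 885600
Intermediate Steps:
a(A, K) = 2*A
L(Z) = Z*(5 + 2*Z) (L(Z) = Z*(2*Z + 5) = Z*(5 + 2*Z))
((-5 - 1)*L(5))*(-1968) = ((-5 - 1)*(5*(5 + 2*5)))*(-1968) = -30*(5 + 10)*(-1968) = -30*15*(-1968) = -6*75*(-1968) = -450*(-1968) = 885600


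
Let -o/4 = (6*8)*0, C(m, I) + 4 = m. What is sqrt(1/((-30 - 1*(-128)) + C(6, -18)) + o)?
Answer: 1/10 ≈ 0.10000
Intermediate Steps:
C(m, I) = -4 + m
o = 0 (o = -4*6*8*0 = -192*0 = -4*0 = 0)
sqrt(1/((-30 - 1*(-128)) + C(6, -18)) + o) = sqrt(1/((-30 - 1*(-128)) + (-4 + 6)) + 0) = sqrt(1/((-30 + 128) + 2) + 0) = sqrt(1/(98 + 2) + 0) = sqrt(1/100 + 0) = sqrt(1/100) = 1/10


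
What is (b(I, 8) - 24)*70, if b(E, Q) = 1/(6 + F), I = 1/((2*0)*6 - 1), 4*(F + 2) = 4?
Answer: -1666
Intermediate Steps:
F = -1 (F = -2 + (1/4)*4 = -2 + 1 = -1)
I = -1 (I = 1/(0*6 - 1) = 1/(0 - 1) = 1/(-1) = -1)
b(E, Q) = 1/5 (b(E, Q) = 1/(6 - 1) = 1/5)
(b(I, 8) - 24)*70 = (1/5 - 24)*70 = -119/5*70 = -1666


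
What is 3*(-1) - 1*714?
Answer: -717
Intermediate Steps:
3*(-1) - 1*714 = -3 - 714 = -717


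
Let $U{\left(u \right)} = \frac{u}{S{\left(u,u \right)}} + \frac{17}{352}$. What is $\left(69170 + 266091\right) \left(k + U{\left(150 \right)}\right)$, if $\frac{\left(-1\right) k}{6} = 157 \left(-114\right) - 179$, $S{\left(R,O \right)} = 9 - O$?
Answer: $\frac{601585139340547}{16544} \approx 3.6363 \cdot 10^{10}$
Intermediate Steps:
$U{\left(u \right)} = \frac{17}{352} + \frac{u}{9 - u}$ ($U{\left(u \right)} = \frac{u}{9 - u} + \frac{17}{352} = \frac{17}{352} + \frac{u}{9 - u}$)
$k = 108462$ ($k = - 6 \left(157 \left(-114\right) - 179\right) = - 6 \left(-17898 - 179\right) = \left(-6\right) \left(-18077\right) = 108462$)
$\left(69170 + 266091\right) \left(k + U{\left(150 \right)}\right) = \left(69170 + 266091\right) \left(108462 + \frac{-153 - 50250}{352 \left(-9 + 150\right)}\right) = 335261 \left(108462 + \frac{-153 - 50250}{352 \cdot 141}\right) = 335261 \left(108462 + \frac{1}{352} \cdot \frac{1}{141} \left(-50403\right)\right) = 335261 \left(108462 - \frac{16801}{16544}\right) = 335261 \cdot \frac{1794378527}{16544} = \frac{601585139340547}{16544}$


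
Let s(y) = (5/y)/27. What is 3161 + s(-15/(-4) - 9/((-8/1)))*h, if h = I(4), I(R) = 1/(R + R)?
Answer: 3328538/1053 ≈ 3161.0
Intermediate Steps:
I(R) = 1/(2*R)
h = ⅛ (h = (½)/4 = (½)*(¼) = ⅛ ≈ 0.12500)
s(y) = 5/(27*y) (s(y) = (5/y)*(1/27) = 5/(27*y))
3161 + s(-15/(-4) - 9/((-8/1)))*h = 3161 + (5/(27*(-15/(-4) - 9/((-8/1)))))*(⅛) = 3161 + (5/(27*(-15*(-¼) - 9/((-8*1)))))*(⅛) = 3161 + (5/(27*(15/4 - 9/(-8))))*(⅛) = 3161 + (5/(27*(15/4 - 9*(-⅛))))*(⅛) = 3161 + (5/(27*(15/4 + 9/8)))*(⅛) = 3161 + (5/(27*(39/8)))*(⅛) = 3161 + ((5/27)*(8/39))*(⅛) = 3161 + (40/1053)*(⅛) = 3161 + 5/1053 = 3328538/1053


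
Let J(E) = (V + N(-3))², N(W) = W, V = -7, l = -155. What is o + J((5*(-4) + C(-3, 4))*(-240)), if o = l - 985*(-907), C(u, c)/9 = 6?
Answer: 893340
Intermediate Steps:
C(u, c) = 54 (C(u, c) = 9*6 = 54)
o = 893240 (o = -155 - 985*(-907) = -155 + 893395 = 893240)
J(E) = 100 (J(E) = (-7 - 3)² = (-10)² = 100)
o + J((5*(-4) + C(-3, 4))*(-240)) = 893240 + 100 = 893340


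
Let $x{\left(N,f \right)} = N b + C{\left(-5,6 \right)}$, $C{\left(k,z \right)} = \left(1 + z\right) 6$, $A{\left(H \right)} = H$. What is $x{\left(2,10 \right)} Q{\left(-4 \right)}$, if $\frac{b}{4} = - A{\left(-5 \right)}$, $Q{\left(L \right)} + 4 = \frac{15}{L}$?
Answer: $- \frac{1271}{2} \approx -635.5$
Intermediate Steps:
$Q{\left(L \right)} = -4 + \frac{15}{L}$
$C{\left(k,z \right)} = 6 + 6 z$
$b = 20$ ($b = 4 \left(\left(-1\right) \left(-5\right)\right) = 4 \cdot 5 = 20$)
$x{\left(N,f \right)} = 42 + 20 N$ ($x{\left(N,f \right)} = N 20 + \left(6 + 6 \cdot 6\right) = 20 N + \left(6 + 36\right) = 20 N + 42 = 42 + 20 N$)
$x{\left(2,10 \right)} Q{\left(-4 \right)} = \left(42 + 20 \cdot 2\right) \left(-4 + \frac{15}{-4}\right) = \left(42 + 40\right) \left(-4 + 15 \left(- \frac{1}{4}\right)\right) = 82 \left(-4 - \frac{15}{4}\right) = 82 \left(- \frac{31}{4}\right) = - \frac{1271}{2}$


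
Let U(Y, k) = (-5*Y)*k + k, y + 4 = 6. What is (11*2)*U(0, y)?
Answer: 44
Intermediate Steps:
y = 2 (y = -4 + 6 = 2)
U(Y, k) = k - 5*Y*k (U(Y, k) = -5*Y*k + k = k - 5*Y*k)
(11*2)*U(0, y) = (11*2)*(2*(1 - 5*0)) = 22*(2*(1 + 0)) = 22*(2*1) = 22*2 = 44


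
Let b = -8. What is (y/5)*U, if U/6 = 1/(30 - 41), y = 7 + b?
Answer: 6/55 ≈ 0.10909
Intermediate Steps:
y = -1 (y = 7 - 8 = -1)
U = -6/11 (U = 6/(30 - 41) = 6/(-11) = 6*(-1/11) = -6/11 ≈ -0.54545)
(y/5)*U = -1/5*(-6/11) = -1*⅕*(-6/11) = -⅕*(-6/11) = 6/55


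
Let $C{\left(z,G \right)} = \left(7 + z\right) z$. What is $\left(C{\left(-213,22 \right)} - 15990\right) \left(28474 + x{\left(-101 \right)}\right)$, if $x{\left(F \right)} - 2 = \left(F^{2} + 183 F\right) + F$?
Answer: $560353584$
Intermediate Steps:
$C{\left(z,G \right)} = z \left(7 + z\right)$
$x{\left(F \right)} = 2 + F^{2} + 184 F$ ($x{\left(F \right)} = 2 + \left(\left(F^{2} + 183 F\right) + F\right) = 2 + \left(F^{2} + 184 F\right) = 2 + F^{2} + 184 F$)
$\left(C{\left(-213,22 \right)} - 15990\right) \left(28474 + x{\left(-101 \right)}\right) = \left(- 213 \left(7 - 213\right) - 15990\right) \left(28474 + \left(2 + \left(-101\right)^{2} + 184 \left(-101\right)\right)\right) = \left(\left(-213\right) \left(-206\right) - 15990\right) \left(28474 + \left(2 + 10201 - 18584\right)\right) = \left(43878 - 15990\right) \left(28474 - 8381\right) = 27888 \cdot 20093 = 560353584$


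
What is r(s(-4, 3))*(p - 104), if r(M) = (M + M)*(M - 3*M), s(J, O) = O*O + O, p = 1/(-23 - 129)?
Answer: 1138248/19 ≈ 59908.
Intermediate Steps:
p = -1/152 (p = 1/(-152) = -1/152 ≈ -0.0065789)
s(J, O) = O + O**2 (s(J, O) = O**2 + O = O + O**2)
r(M) = -4*M**2 (r(M) = (2*M)*(-2*M) = -4*M**2)
r(s(-4, 3))*(p - 104) = (-4*9*(1 + 3)**2)*(-1/152 - 104) = -4*(3*4)**2*(-15809/152) = -4*12**2*(-15809/152) = -4*144*(-15809/152) = -576*(-15809/152) = 1138248/19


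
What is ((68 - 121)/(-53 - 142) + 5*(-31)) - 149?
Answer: -59227/195 ≈ -303.73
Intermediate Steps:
((68 - 121)/(-53 - 142) + 5*(-31)) - 149 = (-53/(-195) - 155) - 149 = (-53*(-1/195) - 155) - 149 = (53/195 - 155) - 149 = -30172/195 - 149 = -59227/195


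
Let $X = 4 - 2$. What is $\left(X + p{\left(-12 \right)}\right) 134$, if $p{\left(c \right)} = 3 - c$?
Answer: $2278$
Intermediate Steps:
$X = 2$ ($X = 4 - 2 = 2$)
$\left(X + p{\left(-12 \right)}\right) 134 = \left(2 + \left(3 - -12\right)\right) 134 = \left(2 + \left(3 + 12\right)\right) 134 = \left(2 + 15\right) 134 = 17 \cdot 134 = 2278$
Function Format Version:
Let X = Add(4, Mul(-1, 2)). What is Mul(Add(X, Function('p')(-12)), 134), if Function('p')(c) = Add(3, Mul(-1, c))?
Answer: 2278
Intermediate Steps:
X = 2 (X = Add(4, -2) = 2)
Mul(Add(X, Function('p')(-12)), 134) = Mul(Add(2, Add(3, Mul(-1, -12))), 134) = Mul(Add(2, Add(3, 12)), 134) = Mul(Add(2, 15), 134) = Mul(17, 134) = 2278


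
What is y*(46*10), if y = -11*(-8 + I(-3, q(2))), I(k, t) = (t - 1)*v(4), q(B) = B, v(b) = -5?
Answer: 65780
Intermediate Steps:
I(k, t) = 5 - 5*t (I(k, t) = (t - 1)*(-5) = (-1 + t)*(-5) = 5 - 5*t)
y = 143 (y = -11*(-8 + (5 - 5*2)) = -11*(-8 + (5 - 10)) = -11*(-8 - 5) = -11*(-13) = 143)
y*(46*10) = 143*(46*10) = 143*460 = 65780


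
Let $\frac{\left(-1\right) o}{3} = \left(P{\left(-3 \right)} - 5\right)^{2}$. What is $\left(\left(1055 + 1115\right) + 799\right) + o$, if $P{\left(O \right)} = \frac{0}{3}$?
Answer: $2894$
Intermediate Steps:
$P{\left(O \right)} = 0$ ($P{\left(O \right)} = 0 \cdot \frac{1}{3} = 0$)
$o = -75$ ($o = - 3 \left(0 - 5\right)^{2} = - 3 \left(-5\right)^{2} = \left(-3\right) 25 = -75$)
$\left(\left(1055 + 1115\right) + 799\right) + o = \left(\left(1055 + 1115\right) + 799\right) - 75 = \left(2170 + 799\right) - 75 = 2969 - 75 = 2894$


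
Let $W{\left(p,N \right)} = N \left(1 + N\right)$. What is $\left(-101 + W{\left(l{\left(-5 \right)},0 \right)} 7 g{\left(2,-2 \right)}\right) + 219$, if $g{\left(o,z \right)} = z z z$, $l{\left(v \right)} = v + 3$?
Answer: $118$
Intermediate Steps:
$l{\left(v \right)} = 3 + v$
$g{\left(o,z \right)} = z^{3}$ ($g{\left(o,z \right)} = z^{2} z = z^{3}$)
$\left(-101 + W{\left(l{\left(-5 \right)},0 \right)} 7 g{\left(2,-2 \right)}\right) + 219 = \left(-101 + 0 \left(1 + 0\right) 7 \left(-2\right)^{3}\right) + 219 = \left(-101 + 0 \cdot 1 \cdot 7 \left(-8\right)\right) + 219 = \left(-101 + 0 \cdot 7 \left(-8\right)\right) + 219 = \left(-101 + 0 \left(-8\right)\right) + 219 = \left(-101 + 0\right) + 219 = -101 + 219 = 118$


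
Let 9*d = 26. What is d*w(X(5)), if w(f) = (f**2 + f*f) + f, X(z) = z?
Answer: 1430/9 ≈ 158.89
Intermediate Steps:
w(f) = f + 2*f**2 (w(f) = (f**2 + f**2) + f = 2*f**2 + f = f + 2*f**2)
d = 26/9 (d = (1/9)*26 = 26/9 ≈ 2.8889)
d*w(X(5)) = 26*(5*(1 + 2*5))/9 = 26*(5*(1 + 10))/9 = 26*(5*11)/9 = (26/9)*55 = 1430/9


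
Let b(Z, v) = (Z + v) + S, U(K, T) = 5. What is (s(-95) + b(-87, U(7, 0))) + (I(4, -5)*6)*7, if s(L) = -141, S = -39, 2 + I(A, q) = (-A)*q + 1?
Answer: 536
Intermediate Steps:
I(A, q) = -1 - A*q (I(A, q) = -2 + ((-A)*q + 1) = -2 + (-A*q + 1) = -2 + (1 - A*q) = -1 - A*q)
b(Z, v) = -39 + Z + v (b(Z, v) = (Z + v) - 39 = -39 + Z + v)
(s(-95) + b(-87, U(7, 0))) + (I(4, -5)*6)*7 = (-141 + (-39 - 87 + 5)) + ((-1 - 1*4*(-5))*6)*7 = (-141 - 121) + ((-1 + 20)*6)*7 = -262 + (19*6)*7 = -262 + 114*7 = -262 + 798 = 536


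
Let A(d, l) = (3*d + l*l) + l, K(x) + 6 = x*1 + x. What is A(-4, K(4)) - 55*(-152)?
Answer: 8354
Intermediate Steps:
K(x) = -6 + 2*x (K(x) = -6 + (x*1 + x) = -6 + (x + x) = -6 + 2*x)
A(d, l) = l + l² + 3*d (A(d, l) = (3*d + l²) + l = (l² + 3*d) + l = l + l² + 3*d)
A(-4, K(4)) - 55*(-152) = ((-6 + 2*4) + (-6 + 2*4)² + 3*(-4)) - 55*(-152) = ((-6 + 8) + (-6 + 8)² - 12) + 8360 = (2 + 2² - 12) + 8360 = (2 + 4 - 12) + 8360 = -6 + 8360 = 8354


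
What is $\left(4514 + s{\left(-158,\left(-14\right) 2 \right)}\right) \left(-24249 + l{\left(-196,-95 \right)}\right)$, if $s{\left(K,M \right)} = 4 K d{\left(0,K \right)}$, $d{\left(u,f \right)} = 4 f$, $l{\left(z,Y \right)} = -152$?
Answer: $-9856491138$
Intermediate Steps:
$s{\left(K,M \right)} = 16 K^{2}$ ($s{\left(K,M \right)} = 4 K 4 K = 16 K^{2}$)
$\left(4514 + s{\left(-158,\left(-14\right) 2 \right)}\right) \left(-24249 + l{\left(-196,-95 \right)}\right) = \left(4514 + 16 \left(-158\right)^{2}\right) \left(-24249 - 152\right) = \left(4514 + 16 \cdot 24964\right) \left(-24401\right) = \left(4514 + 399424\right) \left(-24401\right) = 403938 \left(-24401\right) = -9856491138$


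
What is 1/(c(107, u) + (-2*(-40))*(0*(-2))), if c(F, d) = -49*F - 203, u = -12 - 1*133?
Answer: -1/5446 ≈ -0.00018362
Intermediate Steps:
u = -145 (u = -12 - 133 = -145)
c(F, d) = -203 - 49*F
1/(c(107, u) + (-2*(-40))*(0*(-2))) = 1/((-203 - 49*107) + (-2*(-40))*(0*(-2))) = 1/((-203 - 5243) + 80*0) = 1/(-5446 + 0) = 1/(-5446) = -1/5446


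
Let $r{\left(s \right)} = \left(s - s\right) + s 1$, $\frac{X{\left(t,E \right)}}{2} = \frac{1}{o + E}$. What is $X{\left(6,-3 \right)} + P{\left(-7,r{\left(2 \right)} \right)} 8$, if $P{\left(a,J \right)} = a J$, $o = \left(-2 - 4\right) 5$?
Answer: $- \frac{3698}{33} \approx -112.06$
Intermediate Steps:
$o = -30$ ($o = \left(-6\right) 5 = -30$)
$X{\left(t,E \right)} = \frac{2}{-30 + E}$
$r{\left(s \right)} = s$ ($r{\left(s \right)} = 0 + s = s$)
$P{\left(a,J \right)} = J a$
$X{\left(6,-3 \right)} + P{\left(-7,r{\left(2 \right)} \right)} 8 = \frac{2}{-30 - 3} + 2 \left(-7\right) 8 = \frac{2}{-33} - 112 = 2 \left(- \frac{1}{33}\right) - 112 = - \frac{2}{33} - 112 = - \frac{3698}{33}$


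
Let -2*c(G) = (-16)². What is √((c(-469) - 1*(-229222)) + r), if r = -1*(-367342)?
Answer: 2*√149109 ≈ 772.29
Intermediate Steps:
c(G) = -128 (c(G) = -½*(-16)² = -½*256 = -128)
r = 367342
√((c(-469) - 1*(-229222)) + r) = √((-128 - 1*(-229222)) + 367342) = √((-128 + 229222) + 367342) = √(229094 + 367342) = √596436 = 2*√149109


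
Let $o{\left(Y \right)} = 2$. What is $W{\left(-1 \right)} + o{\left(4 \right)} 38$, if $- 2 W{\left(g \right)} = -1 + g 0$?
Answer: $\frac{153}{2} \approx 76.5$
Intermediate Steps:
$W{\left(g \right)} = \frac{1}{2}$ ($W{\left(g \right)} = - \frac{-1 + g 0}{2} = - \frac{-1 + 0}{2} = \left(- \frac{1}{2}\right) \left(-1\right) = \frac{1}{2}$)
$W{\left(-1 \right)} + o{\left(4 \right)} 38 = \frac{1}{2} + 2 \cdot 38 = \frac{1}{2} + 76 = \frac{153}{2}$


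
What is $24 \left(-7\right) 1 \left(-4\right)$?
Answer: $672$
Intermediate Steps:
$24 \left(-7\right) 1 \left(-4\right) = \left(-168\right) \left(-4\right) = 672$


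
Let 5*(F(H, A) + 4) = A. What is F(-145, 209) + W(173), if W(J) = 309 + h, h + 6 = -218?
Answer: 614/5 ≈ 122.80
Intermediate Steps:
h = -224 (h = -6 - 218 = -224)
W(J) = 85 (W(J) = 309 - 224 = 85)
F(H, A) = -4 + A/5
F(-145, 209) + W(173) = (-4 + (1/5)*209) + 85 = (-4 + 209/5) + 85 = 189/5 + 85 = 614/5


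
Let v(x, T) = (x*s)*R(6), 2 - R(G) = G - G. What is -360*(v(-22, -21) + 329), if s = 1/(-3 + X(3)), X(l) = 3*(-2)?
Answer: -120200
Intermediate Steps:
R(G) = 2 (R(G) = 2 - (G - G) = 2 - 1*0 = 2 + 0 = 2)
X(l) = -6
s = -⅑ (s = 1/(-3 - 6) = 1/(-9) = -⅑ ≈ -0.11111)
v(x, T) = -2*x/9 (v(x, T) = (x*(-⅑))*2 = -x/9*2 = -2*x/9)
-360*(v(-22, -21) + 329) = -360*(-2/9*(-22) + 329) = -360*(44/9 + 329) = -360*3005/9 = -120200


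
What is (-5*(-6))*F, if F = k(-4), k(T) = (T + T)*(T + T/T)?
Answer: 720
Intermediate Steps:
k(T) = 2*T*(1 + T) (k(T) = (2*T)*(T + 1) = (2*T)*(1 + T) = 2*T*(1 + T))
F = 24 (F = 2*(-4)*(1 - 4) = 2*(-4)*(-3) = 24)
(-5*(-6))*F = -5*(-6)*24 = 30*24 = 720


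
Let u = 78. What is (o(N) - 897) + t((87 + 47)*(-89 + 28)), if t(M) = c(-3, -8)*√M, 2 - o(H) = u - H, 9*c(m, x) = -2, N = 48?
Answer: -925 - 2*I*√8174/9 ≈ -925.0 - 20.091*I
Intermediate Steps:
c(m, x) = -2/9 (c(m, x) = (⅑)*(-2) = -2/9)
o(H) = -76 + H (o(H) = 2 - (78 - H) = 2 + (-78 + H) = -76 + H)
t(M) = -2*√M/9
(o(N) - 897) + t((87 + 47)*(-89 + 28)) = ((-76 + 48) - 897) - 2*√(-89 + 28)*√(87 + 47)/9 = (-28 - 897) - 2*I*√8174/9 = -925 - 2*I*√8174/9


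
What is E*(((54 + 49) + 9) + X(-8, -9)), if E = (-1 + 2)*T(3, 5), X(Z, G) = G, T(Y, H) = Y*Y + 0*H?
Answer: 927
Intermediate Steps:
T(Y, H) = Y**2 (T(Y, H) = Y**2 + 0 = Y**2)
E = 9 (E = (-1 + 2)*3**2 = 1*9 = 9)
E*(((54 + 49) + 9) + X(-8, -9)) = 9*(((54 + 49) + 9) - 9) = 9*((103 + 9) - 9) = 9*(112 - 9) = 9*103 = 927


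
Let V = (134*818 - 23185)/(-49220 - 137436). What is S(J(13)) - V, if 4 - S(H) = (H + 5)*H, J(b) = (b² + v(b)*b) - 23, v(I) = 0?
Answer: -4114185125/186656 ≈ -22042.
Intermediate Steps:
V = -86427/186656 (V = (109612 - 23185)/(-186656) = 86427*(-1/186656) = -86427/186656 ≈ -0.46303)
J(b) = -23 + b² (J(b) = (b² + 0*b) - 23 = (b² + 0) - 23 = b² - 23 = -23 + b²)
S(H) = 4 - H*(5 + H) (S(H) = 4 - (H + 5)*H = 4 - (5 + H)*H = 4 - H*(5 + H))
S(J(13)) - V = (4 - (-23 + 13²)² - 5*(-23 + 13²)) - 1*(-86427/186656) = (4 - (-23 + 169)² - 5*(-23 + 169)) + 86427/186656 = (4 - 1*146² - 5*146) + 86427/186656 = (4 - 1*21316 - 730) + 86427/186656 = (4 - 21316 - 730) + 86427/186656 = -22042 + 86427/186656 = -4114185125/186656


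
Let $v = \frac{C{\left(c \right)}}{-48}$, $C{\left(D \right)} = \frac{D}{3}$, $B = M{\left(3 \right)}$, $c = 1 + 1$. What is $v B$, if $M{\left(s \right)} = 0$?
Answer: $0$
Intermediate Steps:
$c = 2$
$B = 0$
$C{\left(D \right)} = \frac{D}{3}$ ($C{\left(D \right)} = D \frac{1}{3} = \frac{D}{3}$)
$v = - \frac{1}{72}$ ($v = \frac{\frac{1}{3} \cdot 2}{-48} = \frac{2}{3} \left(- \frac{1}{48}\right) = - \frac{1}{72} \approx -0.013889$)
$v B = \left(- \frac{1}{72}\right) 0 = 0$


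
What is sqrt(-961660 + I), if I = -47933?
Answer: 3*I*sqrt(112177) ≈ 1004.8*I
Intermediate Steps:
sqrt(-961660 + I) = sqrt(-961660 - 47933) = sqrt(-1009593) = 3*I*sqrt(112177)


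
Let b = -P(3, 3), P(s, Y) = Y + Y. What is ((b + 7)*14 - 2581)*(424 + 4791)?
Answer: -13386905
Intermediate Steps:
P(s, Y) = 2*Y
b = -6 (b = -2*3 = -1*6 = -6)
((b + 7)*14 - 2581)*(424 + 4791) = ((-6 + 7)*14 - 2581)*(424 + 4791) = (1*14 - 2581)*5215 = (14 - 2581)*5215 = -2567*5215 = -13386905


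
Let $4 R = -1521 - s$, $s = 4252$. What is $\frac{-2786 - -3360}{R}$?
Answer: $- \frac{2296}{5773} \approx -0.39771$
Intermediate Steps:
$R = - \frac{5773}{4}$ ($R = \frac{-1521 - 4252}{4} = \frac{1}{4} \left(-5773\right) = - \frac{5773}{4} \approx -1443.3$)
$\frac{-2786 - -3360}{R} = \frac{-2786 - -3360}{- \frac{5773}{4}} = \left(-2786 + 3360\right) \left(- \frac{4}{5773}\right) = 574 \left(- \frac{4}{5773}\right) = - \frac{2296}{5773}$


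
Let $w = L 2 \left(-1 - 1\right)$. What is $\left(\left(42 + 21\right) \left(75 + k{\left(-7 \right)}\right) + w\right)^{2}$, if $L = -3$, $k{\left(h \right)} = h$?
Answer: $18455616$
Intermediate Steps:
$w = 12$ ($w = \left(-3\right) 2 \left(-1 - 1\right) = \left(-6\right) \left(-2\right) = 12$)
$\left(\left(42 + 21\right) \left(75 + k{\left(-7 \right)}\right) + w\right)^{2} = \left(\left(42 + 21\right) \left(75 - 7\right) + 12\right)^{2} = \left(63 \cdot 68 + 12\right)^{2} = \left(4284 + 12\right)^{2} = 4296^{2} = 18455616$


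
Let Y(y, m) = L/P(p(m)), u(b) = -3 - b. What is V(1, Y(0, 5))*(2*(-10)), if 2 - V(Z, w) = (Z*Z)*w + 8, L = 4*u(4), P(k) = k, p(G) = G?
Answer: 8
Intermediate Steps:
L = -28 (L = 4*(-3 - 1*4) = 4*(-3 - 4) = 4*(-7) = -28)
Y(y, m) = -28/m
V(Z, w) = -6 - w*Z² (V(Z, w) = 2 - ((Z*Z)*w + 8) = 2 - (Z²*w + 8) = 2 - (w*Z² + 8) = 2 - (8 + w*Z²) = 2 + (-8 - w*Z²) = -6 - w*Z²)
V(1, Y(0, 5))*(2*(-10)) = (-6 - 1*(-28/5)*1²)*(2*(-10)) = (-6 - 1*(-28*⅕)*1)*(-20) = (-6 - 1*(-28/5)*1)*(-20) = (-6 + 28/5)*(-20) = -⅖*(-20) = 8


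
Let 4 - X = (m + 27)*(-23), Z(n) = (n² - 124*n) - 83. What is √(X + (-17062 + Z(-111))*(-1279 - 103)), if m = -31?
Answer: 4*I*√772198 ≈ 3515.0*I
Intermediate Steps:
Z(n) = -83 + n² - 124*n
X = -88 (X = 4 - (-31 + 27)*(-23) = 4 - (-4)*(-23) = 4 - 1*92 = 4 - 92 = -88)
√(X + (-17062 + Z(-111))*(-1279 - 103)) = √(-88 + (-17062 + (-83 + (-111)² - 124*(-111)))*(-1279 - 103)) = √(-88 + (-17062 + (-83 + 12321 + 13764))*(-1382)) = √(-88 + (-17062 + 26002)*(-1382)) = √(-88 + 8940*(-1382)) = √(-88 - 12355080) = √(-12355168) = 4*I*√772198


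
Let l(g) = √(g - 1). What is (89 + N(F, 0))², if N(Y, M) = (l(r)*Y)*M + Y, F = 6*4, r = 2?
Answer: 12769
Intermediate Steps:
l(g) = √(-1 + g)
F = 24
N(Y, M) = Y + M*Y (N(Y, M) = (√(-1 + 2)*Y)*M + Y = (√1*Y)*M + Y = (1*Y)*M + Y = Y*M + Y = M*Y + Y = Y + M*Y)
(89 + N(F, 0))² = (89 + 24*(1 + 0))² = (89 + 24*1)² = (89 + 24)² = 113² = 12769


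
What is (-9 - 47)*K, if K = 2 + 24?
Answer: -1456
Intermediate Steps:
K = 26
(-9 - 47)*K = (-9 - 47)*26 = -56*26 = -1456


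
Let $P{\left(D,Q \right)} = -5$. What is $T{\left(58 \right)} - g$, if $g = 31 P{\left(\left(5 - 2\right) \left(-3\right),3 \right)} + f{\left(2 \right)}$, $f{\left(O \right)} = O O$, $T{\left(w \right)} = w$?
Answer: $209$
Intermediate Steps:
$f{\left(O \right)} = O^{2}$
$g = -151$ ($g = 31 \left(-5\right) + 2^{2} = -155 + 4 = -151$)
$T{\left(58 \right)} - g = 58 - -151 = 58 + 151 = 209$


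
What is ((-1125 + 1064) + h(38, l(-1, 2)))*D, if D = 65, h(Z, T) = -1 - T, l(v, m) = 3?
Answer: -4225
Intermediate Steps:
((-1125 + 1064) + h(38, l(-1, 2)))*D = ((-1125 + 1064) + (-1 - 1*3))*65 = (-61 + (-1 - 3))*65 = (-61 - 4)*65 = -65*65 = -4225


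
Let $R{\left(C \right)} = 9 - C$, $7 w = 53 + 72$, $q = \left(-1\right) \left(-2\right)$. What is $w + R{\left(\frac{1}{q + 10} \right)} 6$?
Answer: $\frac{999}{14} \approx 71.357$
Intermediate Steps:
$q = 2$
$w = \frac{125}{7}$ ($w = \frac{53 + 72}{7} = \frac{1}{7} \cdot 125 = \frac{125}{7} \approx 17.857$)
$w + R{\left(\frac{1}{q + 10} \right)} 6 = \frac{125}{7} + \left(9 - \frac{1}{2 + 10}\right) 6 = \frac{125}{7} + \left(9 - \frac{1}{12}\right) 6 = \frac{125}{7} + \frac{107}{12} \cdot 6 = \frac{125}{7} + \frac{107}{2} = \frac{999}{14}$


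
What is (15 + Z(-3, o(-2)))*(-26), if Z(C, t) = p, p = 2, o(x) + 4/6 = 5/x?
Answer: -442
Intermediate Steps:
o(x) = -2/3 + 5/x
Z(C, t) = 2
(15 + Z(-3, o(-2)))*(-26) = (15 + 2)*(-26) = 17*(-26) = -442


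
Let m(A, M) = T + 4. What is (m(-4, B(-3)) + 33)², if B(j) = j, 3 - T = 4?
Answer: 1296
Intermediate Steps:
T = -1 (T = 3 - 1*4 = 3 - 4 = -1)
m(A, M) = 3 (m(A, M) = -1 + 4 = 3)
(m(-4, B(-3)) + 33)² = (3 + 33)² = 36² = 1296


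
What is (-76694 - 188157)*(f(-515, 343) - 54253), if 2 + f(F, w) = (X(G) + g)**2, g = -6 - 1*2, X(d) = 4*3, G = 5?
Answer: 14365253389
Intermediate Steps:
X(d) = 12
g = -8 (g = -6 - 2 = -8)
f(F, w) = 14 (f(F, w) = -2 + (12 - 8)**2 = -2 + 4**2 = -2 + 16 = 14)
(-76694 - 188157)*(f(-515, 343) - 54253) = (-76694 - 188157)*(14 - 54253) = -264851*(-54239) = 14365253389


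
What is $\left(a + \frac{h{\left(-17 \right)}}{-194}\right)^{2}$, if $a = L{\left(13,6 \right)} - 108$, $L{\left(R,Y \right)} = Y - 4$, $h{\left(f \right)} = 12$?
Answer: $\frac{105842944}{9409} \approx 11249.0$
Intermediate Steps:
$L{\left(R,Y \right)} = -4 + Y$ ($L{\left(R,Y \right)} = Y - 4 = -4 + Y$)
$a = -106$ ($a = \left(-4 + 6\right) - 108 = 2 - 108 = -106$)
$\left(a + \frac{h{\left(-17 \right)}}{-194}\right)^{2} = \left(-106 + \frac{12}{-194}\right)^{2} = \left(-106 + 12 \left(- \frac{1}{194}\right)\right)^{2} = \left(-106 - \frac{6}{97}\right)^{2} = \left(- \frac{10288}{97}\right)^{2} = \frac{105842944}{9409}$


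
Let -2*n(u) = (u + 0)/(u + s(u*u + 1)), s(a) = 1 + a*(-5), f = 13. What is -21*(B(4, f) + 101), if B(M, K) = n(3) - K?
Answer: -170079/92 ≈ -1848.7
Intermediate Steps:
s(a) = 1 - 5*a
n(u) = -u/(2*(-4 + u - 5*u²)) (n(u) = -(u + 0)/(2*(u + (1 - 5*(u*u + 1)))) = -u/(2*(u + (1 - 5*(u² + 1)))) = -u/(2*(u + (1 - 5*(1 + u²)))) = -u/(2*(u + (1 + (-5 - 5*u²)))) = -u/(2*(u + (-4 - 5*u²))) = -u/(2*(-4 + u - 5*u²)))
B(M, K) = 3/92 - K (B(M, K) = (½)*3/(4 - 1*3 + 5*3²) - K = (½)*3/(4 - 3 + 5*9) - K = (½)*3/(4 - 3 + 45) - K = (½)*3/46 - K = (½)*3*(1/46) - K = 3/92 - K)
-21*(B(4, f) + 101) = -21*((3/92 - 1*13) + 101) = -21*((3/92 - 13) + 101) = -21*(-1193/92 + 101) = -21*8099/92 = -170079/92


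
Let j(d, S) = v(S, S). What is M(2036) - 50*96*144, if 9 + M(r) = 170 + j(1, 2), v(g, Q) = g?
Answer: -691037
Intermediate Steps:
j(d, S) = S
M(r) = 163 (M(r) = -9 + (170 + 2) = -9 + 172 = 163)
M(2036) - 50*96*144 = 163 - 50*96*144 = 163 - 4800*144 = 163 - 1*691200 = 163 - 691200 = -691037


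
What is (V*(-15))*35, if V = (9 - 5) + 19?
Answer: -12075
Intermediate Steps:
V = 23 (V = 4 + 19 = 23)
(V*(-15))*35 = (23*(-15))*35 = -345*35 = -12075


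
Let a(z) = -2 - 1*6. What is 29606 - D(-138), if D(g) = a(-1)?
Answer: 29614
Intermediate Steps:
a(z) = -8 (a(z) = -2 - 6 = -8)
D(g) = -8
29606 - D(-138) = 29606 - 1*(-8) = 29606 + 8 = 29614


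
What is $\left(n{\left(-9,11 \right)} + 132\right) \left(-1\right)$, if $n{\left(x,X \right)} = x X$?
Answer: $-33$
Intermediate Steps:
$n{\left(x,X \right)} = X x$
$\left(n{\left(-9,11 \right)} + 132\right) \left(-1\right) = \left(11 \left(-9\right) + 132\right) \left(-1\right) = \left(-99 + 132\right) \left(-1\right) = 33 \left(-1\right) = -33$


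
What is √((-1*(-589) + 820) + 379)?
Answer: 2*√447 ≈ 42.285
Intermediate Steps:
√((-1*(-589) + 820) + 379) = √((589 + 820) + 379) = √(1409 + 379) = √1788 = 2*√447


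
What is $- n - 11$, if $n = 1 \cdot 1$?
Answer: $-12$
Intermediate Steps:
$n = 1$
$- n - 11 = \left(-1\right) 1 - 11 = -1 - 11 = -12$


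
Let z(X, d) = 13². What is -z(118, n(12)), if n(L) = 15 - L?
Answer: -169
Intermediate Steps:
z(X, d) = 169
-z(118, n(12)) = -1*169 = -169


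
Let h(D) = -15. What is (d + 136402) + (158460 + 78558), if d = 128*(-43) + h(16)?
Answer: 367901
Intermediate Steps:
d = -5519 (d = 128*(-43) - 15 = -5504 - 15 = -5519)
(d + 136402) + (158460 + 78558) = (-5519 + 136402) + (158460 + 78558) = 130883 + 237018 = 367901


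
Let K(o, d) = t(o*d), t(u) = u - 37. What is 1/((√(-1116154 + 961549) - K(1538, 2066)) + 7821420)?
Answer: 1547983/7188754156402 - I*√154605/21566262469206 ≈ 2.1533e-7 - 1.8232e-11*I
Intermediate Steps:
t(u) = -37 + u
K(o, d) = -37 + d*o (K(o, d) = -37 + o*d = -37 + d*o)
1/((√(-1116154 + 961549) - K(1538, 2066)) + 7821420) = 1/((√(-1116154 + 961549) - (-37 + 2066*1538)) + 7821420) = 1/((√(-154605) - (-37 + 3177508)) + 7821420) = 1/((I*√154605 - 1*3177471) + 7821420) = 1/((I*√154605 - 3177471) + 7821420) = 1/((-3177471 + I*√154605) + 7821420) = 1/(4643949 + I*√154605)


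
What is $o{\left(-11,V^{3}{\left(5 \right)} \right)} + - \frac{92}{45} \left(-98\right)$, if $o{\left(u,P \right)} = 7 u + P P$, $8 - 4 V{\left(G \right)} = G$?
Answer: $\frac{22769701}{184320} \approx 123.53$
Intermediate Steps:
$V{\left(G \right)} = 2 - \frac{G}{4}$
$o{\left(u,P \right)} = P^{2} + 7 u$ ($o{\left(u,P \right)} = 7 u + P^{2} = P^{2} + 7 u$)
$o{\left(-11,V^{3}{\left(5 \right)} \right)} + - \frac{92}{45} \left(-98\right) = \left(\left(\left(2 - \frac{5}{4}\right)^{3}\right)^{2} + 7 \left(-11\right)\right) + - \frac{92}{45} \left(-98\right) = \left(\left(\left(2 - \frac{5}{4}\right)^{3}\right)^{2} - 77\right) + \left(-92\right) \frac{1}{45} \left(-98\right) = \left(\left(\left(\frac{3}{4}\right)^{3}\right)^{2} - 77\right) - - \frac{9016}{45} = \left(\left(\frac{27}{64}\right)^{2} - 77\right) + \frac{9016}{45} = \left(\frac{729}{4096} - 77\right) + \frac{9016}{45} = - \frac{314663}{4096} + \frac{9016}{45} = \frac{22769701}{184320}$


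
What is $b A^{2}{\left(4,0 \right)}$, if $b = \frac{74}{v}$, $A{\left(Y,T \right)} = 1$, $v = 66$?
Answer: $\frac{37}{33} \approx 1.1212$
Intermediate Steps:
$b = \frac{37}{33}$ ($b = \frac{74}{66} = 74 \cdot \frac{1}{66} = \frac{37}{33} \approx 1.1212$)
$b A^{2}{\left(4,0 \right)} = \frac{37 \cdot 1^{2}}{33} = \frac{37}{33} \cdot 1 = \frac{37}{33}$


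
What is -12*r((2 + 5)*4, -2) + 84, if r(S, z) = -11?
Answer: 216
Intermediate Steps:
-12*r((2 + 5)*4, -2) + 84 = -12*(-11) + 84 = 132 + 84 = 216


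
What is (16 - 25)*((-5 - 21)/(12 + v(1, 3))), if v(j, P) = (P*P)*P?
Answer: 6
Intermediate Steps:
v(j, P) = P**3 (v(j, P) = P**2*P = P**3)
(16 - 25)*((-5 - 21)/(12 + v(1, 3))) = (16 - 25)*((-5 - 21)/(12 + 3**3)) = -(-234)/(12 + 27) = -(-234)/39 = -9*(-2/3) = 6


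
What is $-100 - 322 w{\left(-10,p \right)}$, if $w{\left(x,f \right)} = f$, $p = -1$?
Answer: $222$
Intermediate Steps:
$-100 - 322 w{\left(-10,p \right)} = -100 - -322 = -100 + 322 = 222$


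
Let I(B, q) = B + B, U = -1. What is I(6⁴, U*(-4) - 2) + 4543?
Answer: 7135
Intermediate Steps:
I(B, q) = 2*B
I(6⁴, U*(-4) - 2) + 4543 = 2*6⁴ + 4543 = 2*1296 + 4543 = 2592 + 4543 = 7135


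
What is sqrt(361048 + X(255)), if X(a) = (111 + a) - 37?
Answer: 3*sqrt(40153) ≈ 601.15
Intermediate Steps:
X(a) = 74 + a
sqrt(361048 + X(255)) = sqrt(361048 + (74 + 255)) = sqrt(361048 + 329) = sqrt(361377) = 3*sqrt(40153)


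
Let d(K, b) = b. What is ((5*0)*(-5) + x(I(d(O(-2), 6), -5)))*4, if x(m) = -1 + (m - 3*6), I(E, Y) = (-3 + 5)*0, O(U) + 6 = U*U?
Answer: -76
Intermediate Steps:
O(U) = -6 + U² (O(U) = -6 + U*U = -6 + U²)
I(E, Y) = 0 (I(E, Y) = 2*0 = 0)
x(m) = -19 + m (x(m) = -1 + (m - 18) = -1 + (-18 + m) = -19 + m)
((5*0)*(-5) + x(I(d(O(-2), 6), -5)))*4 = ((5*0)*(-5) + (-19 + 0))*4 = (0*(-5) - 19)*4 = (0 - 19)*4 = -19*4 = -76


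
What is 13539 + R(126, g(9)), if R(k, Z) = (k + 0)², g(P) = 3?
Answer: 29415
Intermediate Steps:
R(k, Z) = k²
13539 + R(126, g(9)) = 13539 + 126² = 13539 + 15876 = 29415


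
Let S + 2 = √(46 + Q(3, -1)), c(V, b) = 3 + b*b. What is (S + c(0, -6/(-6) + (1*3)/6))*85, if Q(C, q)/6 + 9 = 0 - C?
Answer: 1105/4 + 85*I*√26 ≈ 276.25 + 433.42*I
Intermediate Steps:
Q(C, q) = -54 - 6*C (Q(C, q) = -54 + 6*(0 - C) = -54 + 6*(-C) = -54 - 6*C)
c(V, b) = 3 + b²
S = -2 + I*√26 (S = -2 + √(46 + (-54 - 6*3)) = -2 + √(46 + (-54 - 18)) = -2 + √(46 - 72) = -2 + √(-26) = -2 + I*√26 ≈ -2.0 + 5.099*I)
(S + c(0, -6/(-6) + (1*3)/6))*85 = ((-2 + I*√26) + (3 + (-6/(-6) + (1*3)/6)²))*85 = ((-2 + I*√26) + (3 + (-6*(-⅙) + 3*(⅙))²))*85 = ((-2 + I*√26) + (3 + (1 + ½)²))*85 = ((-2 + I*√26) + (3 + (3/2)²))*85 = ((-2 + I*√26) + (3 + 9/4))*85 = ((-2 + I*√26) + 21/4)*85 = (13/4 + I*√26)*85 = 1105/4 + 85*I*√26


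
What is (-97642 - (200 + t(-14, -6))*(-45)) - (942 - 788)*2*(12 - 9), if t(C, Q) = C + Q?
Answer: -90466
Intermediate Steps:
(-97642 - (200 + t(-14, -6))*(-45)) - (942 - 788)*2*(12 - 9) = (-97642 - (200 + (-14 - 6))*(-45)) - (942 - 788)*2*(12 - 9) = (-97642 - (200 - 20)*(-45)) - 154*2*3 = (-97642 - 180*(-45)) - 154*6 = (-97642 - 1*(-8100)) - 1*924 = (-97642 + 8100) - 924 = -89542 - 924 = -90466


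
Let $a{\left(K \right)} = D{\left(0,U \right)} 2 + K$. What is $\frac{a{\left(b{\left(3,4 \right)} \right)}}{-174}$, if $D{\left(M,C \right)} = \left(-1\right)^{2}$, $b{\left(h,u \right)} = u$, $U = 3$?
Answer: $- \frac{1}{29} \approx -0.034483$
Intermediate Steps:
$D{\left(M,C \right)} = 1$
$a{\left(K \right)} = 2 + K$ ($a{\left(K \right)} = 1 \cdot 2 + K = 2 + K$)
$\frac{a{\left(b{\left(3,4 \right)} \right)}}{-174} = \frac{2 + 4}{-174} = 6 \left(- \frac{1}{174}\right) = - \frac{1}{29}$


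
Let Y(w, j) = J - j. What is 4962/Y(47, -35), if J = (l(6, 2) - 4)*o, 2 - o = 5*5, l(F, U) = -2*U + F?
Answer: 1654/27 ≈ 61.259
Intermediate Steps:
l(F, U) = F - 2*U
o = -23 (o = 2 - 5*5 = 2 - 1*25 = 2 - 25 = -23)
J = 46 (J = ((6 - 2*2) - 4)*(-23) = ((6 - 4) - 4)*(-23) = (2 - 4)*(-23) = -2*(-23) = 46)
Y(w, j) = 46 - j
4962/Y(47, -35) = 4962/(46 - 1*(-35)) = 4962/(46 + 35) = 4962/81 = 4962*(1/81) = 1654/27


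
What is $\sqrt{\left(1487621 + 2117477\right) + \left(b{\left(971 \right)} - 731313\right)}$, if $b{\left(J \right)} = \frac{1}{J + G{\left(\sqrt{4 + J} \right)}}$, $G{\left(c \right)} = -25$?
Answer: $\frac{\sqrt{2571796178006}}{946} \approx 1695.2$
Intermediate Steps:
$b{\left(J \right)} = \frac{1}{-25 + J}$ ($b{\left(J \right)} = \frac{1}{J - 25} = \frac{1}{-25 + J}$)
$\sqrt{\left(1487621 + 2117477\right) + \left(b{\left(971 \right)} - 731313\right)} = \sqrt{\left(1487621 + 2117477\right) + \left(\frac{1}{-25 + 971} - 731313\right)} = \sqrt{3605098 - \left(731313 - \frac{1}{946}\right)} = \sqrt{3605098 + \left(\frac{1}{946} - 731313\right)} = \sqrt{3605098 - \frac{691822097}{946}} = \sqrt{\frac{2718600611}{946}} = \frac{\sqrt{2571796178006}}{946}$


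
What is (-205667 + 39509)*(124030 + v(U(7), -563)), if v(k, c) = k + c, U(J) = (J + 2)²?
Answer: -20528488584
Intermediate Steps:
U(J) = (2 + J)²
v(k, c) = c + k
(-205667 + 39509)*(124030 + v(U(7), -563)) = (-205667 + 39509)*(124030 + (-563 + (2 + 7)²)) = -166158*(124030 + (-563 + 9²)) = -166158*(124030 + (-563 + 81)) = -166158*(124030 - 482) = -166158*123548 = -20528488584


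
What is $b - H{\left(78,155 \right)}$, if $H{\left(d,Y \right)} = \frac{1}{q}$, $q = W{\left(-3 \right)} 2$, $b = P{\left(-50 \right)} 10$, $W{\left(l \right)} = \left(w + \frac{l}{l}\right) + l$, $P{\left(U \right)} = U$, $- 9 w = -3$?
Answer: $- \frac{4997}{10} \approx -499.7$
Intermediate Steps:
$w = \frac{1}{3}$ ($w = \left(- \frac{1}{9}\right) \left(-3\right) = \frac{1}{3} \approx 0.33333$)
$W{\left(l \right)} = \frac{4}{3} + l$ ($W{\left(l \right)} = \left(\frac{1}{3} + \frac{l}{l}\right) + l = \left(\frac{1}{3} + 1\right) + l = \frac{4}{3} + l$)
$b = -500$ ($b = \left(-50\right) 10 = -500$)
$q = - \frac{10}{3}$ ($q = \left(\frac{4}{3} - 3\right) 2 = \left(- \frac{5}{3}\right) 2 = - \frac{10}{3} \approx -3.3333$)
$H{\left(d,Y \right)} = - \frac{3}{10}$ ($H{\left(d,Y \right)} = \frac{1}{- \frac{10}{3}} = - \frac{3}{10}$)
$b - H{\left(78,155 \right)} = -500 - - \frac{3}{10} = -500 + \frac{3}{10} = - \frac{4997}{10}$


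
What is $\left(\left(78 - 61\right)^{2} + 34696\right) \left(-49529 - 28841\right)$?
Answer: $-2741774450$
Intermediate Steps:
$\left(\left(78 - 61\right)^{2} + 34696\right) \left(-49529 - 28841\right) = \left(17^{2} + 34696\right) \left(-78370\right) = \left(289 + 34696\right) \left(-78370\right) = 34985 \left(-78370\right) = -2741774450$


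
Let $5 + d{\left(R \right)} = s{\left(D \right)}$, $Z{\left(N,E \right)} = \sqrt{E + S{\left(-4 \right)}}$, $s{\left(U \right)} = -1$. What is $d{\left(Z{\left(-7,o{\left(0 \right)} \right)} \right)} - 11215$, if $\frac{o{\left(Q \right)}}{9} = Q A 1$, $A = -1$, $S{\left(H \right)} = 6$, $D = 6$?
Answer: $-11221$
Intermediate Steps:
$o{\left(Q \right)} = - 9 Q$ ($o{\left(Q \right)} = 9 Q \left(-1\right) 1 = 9 - Q 1 = 9 \left(- Q\right) = - 9 Q$)
$Z{\left(N,E \right)} = \sqrt{6 + E}$ ($Z{\left(N,E \right)} = \sqrt{E + 6} = \sqrt{6 + E}$)
$d{\left(R \right)} = -6$ ($d{\left(R \right)} = -5 - 1 = -6$)
$d{\left(Z{\left(-7,o{\left(0 \right)} \right)} \right)} - 11215 = -6 - 11215 = -11221$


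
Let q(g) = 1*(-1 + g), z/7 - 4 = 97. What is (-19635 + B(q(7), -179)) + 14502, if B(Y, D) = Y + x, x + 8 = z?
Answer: -4428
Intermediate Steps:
z = 707 (z = 28 + 7*97 = 28 + 679 = 707)
q(g) = -1 + g
x = 699 (x = -8 + 707 = 699)
B(Y, D) = 699 + Y (B(Y, D) = Y + 699 = 699 + Y)
(-19635 + B(q(7), -179)) + 14502 = (-19635 + (699 + (-1 + 7))) + 14502 = (-19635 + (699 + 6)) + 14502 = (-19635 + 705) + 14502 = -18930 + 14502 = -4428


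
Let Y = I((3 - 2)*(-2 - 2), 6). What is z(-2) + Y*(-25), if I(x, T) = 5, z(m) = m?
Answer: -127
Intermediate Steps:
Y = 5
z(-2) + Y*(-25) = -2 + 5*(-25) = -2 - 125 = -127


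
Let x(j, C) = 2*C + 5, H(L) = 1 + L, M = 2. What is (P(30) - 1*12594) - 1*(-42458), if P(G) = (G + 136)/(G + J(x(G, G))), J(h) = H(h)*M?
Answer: 2419067/81 ≈ 29865.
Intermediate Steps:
x(j, C) = 5 + 2*C
J(h) = 2 + 2*h (J(h) = (1 + h)*2 = 2 + 2*h)
P(G) = (136 + G)/(12 + 5*G) (P(G) = (G + 136)/(G + (2 + 2*(5 + 2*G))) = (136 + G)/(G + (2 + (10 + 4*G))) = (136 + G)/(G + (12 + 4*G)) = (136 + G)/(12 + 5*G))
(P(30) - 1*12594) - 1*(-42458) = ((136 + 30)/(12 + 5*30) - 1*12594) - 1*(-42458) = (166/(12 + 150) - 12594) + 42458 = (166/162 - 12594) + 42458 = ((1/162)*166 - 12594) + 42458 = (83/81 - 12594) + 42458 = -1020031/81 + 42458 = 2419067/81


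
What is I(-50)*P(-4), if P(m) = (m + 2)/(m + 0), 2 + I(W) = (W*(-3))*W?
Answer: -3751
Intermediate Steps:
I(W) = -2 - 3*W² (I(W) = -2 + (W*(-3))*W = -2 + (-3*W)*W = -2 - 3*W²)
P(m) = (2 + m)/m
I(-50)*P(-4) = (-2 - 3*(-50)²)*((2 - 4)/(-4)) = (-2 - 3*2500)*(-¼*(-2)) = (-2 - 7500)*(½) = -7502*½ = -3751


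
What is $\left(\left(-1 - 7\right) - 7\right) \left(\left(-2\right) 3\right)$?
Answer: $90$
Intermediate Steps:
$\left(\left(-1 - 7\right) - 7\right) \left(\left(-2\right) 3\right) = \left(\left(-1 - 7\right) - 7\right) \left(-6\right) = \left(-8 - 7\right) \left(-6\right) = \left(-15\right) \left(-6\right) = 90$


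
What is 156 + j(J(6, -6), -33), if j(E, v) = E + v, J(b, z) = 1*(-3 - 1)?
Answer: 119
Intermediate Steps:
J(b, z) = -4 (J(b, z) = 1*(-4) = -4)
156 + j(J(6, -6), -33) = 156 + (-4 - 33) = 156 - 37 = 119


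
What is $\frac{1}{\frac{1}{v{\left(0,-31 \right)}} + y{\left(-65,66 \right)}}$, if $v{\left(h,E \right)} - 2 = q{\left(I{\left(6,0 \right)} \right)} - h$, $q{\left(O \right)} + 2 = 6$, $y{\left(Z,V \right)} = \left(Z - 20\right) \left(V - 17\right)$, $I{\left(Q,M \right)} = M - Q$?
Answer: $- \frac{6}{24989} \approx -0.00024011$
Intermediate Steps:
$y{\left(Z,V \right)} = \left(-20 + Z\right) \left(-17 + V\right)$
$q{\left(O \right)} = 4$ ($q{\left(O \right)} = -2 + 6 = 4$)
$v{\left(h,E \right)} = 6 - h$ ($v{\left(h,E \right)} = 2 - \left(-4 + h\right) = 6 - h$)
$\frac{1}{\frac{1}{v{\left(0,-31 \right)}} + y{\left(-65,66 \right)}} = \frac{1}{\frac{1}{6 - 0} + \left(340 - 1320 - -1105 + 66 \left(-65\right)\right)} = \frac{1}{\frac{1}{6 + 0} + \left(340 - 1320 + 1105 - 4290\right)} = \frac{1}{\frac{1}{6} - 4165} = \frac{1}{- \frac{24989}{6}} = - \frac{6}{24989}$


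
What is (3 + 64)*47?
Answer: 3149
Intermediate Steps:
(3 + 64)*47 = 67*47 = 3149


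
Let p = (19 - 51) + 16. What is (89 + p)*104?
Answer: 7592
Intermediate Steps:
p = -16 (p = -32 + 16 = -16)
(89 + p)*104 = (89 - 16)*104 = 73*104 = 7592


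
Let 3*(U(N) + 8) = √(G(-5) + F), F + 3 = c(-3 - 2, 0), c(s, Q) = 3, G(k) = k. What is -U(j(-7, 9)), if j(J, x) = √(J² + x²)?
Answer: 8 - I*√5/3 ≈ 8.0 - 0.74536*I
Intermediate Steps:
F = 0 (F = -3 + 3 = 0)
U(N) = -8 + I*√5/3 (U(N) = -8 + √(-5 + 0)/3 = -8 + √(-5)/3 = -8 + (I*√5)/3 = -8 + I*√5/3)
-U(j(-7, 9)) = -(-8 + I*√5/3) = 8 - I*√5/3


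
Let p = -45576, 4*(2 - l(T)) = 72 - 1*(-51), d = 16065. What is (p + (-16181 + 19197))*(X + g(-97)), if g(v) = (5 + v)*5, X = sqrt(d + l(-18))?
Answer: 19577600 - 21280*sqrt(64145) ≈ 1.4188e+7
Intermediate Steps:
l(T) = -115/4 (l(T) = 2 - (72 - 1*(-51))/4 = 2 - (72 + 51)/4 = 2 - 1/4*123 = 2 - 123/4 = -115/4)
X = sqrt(64145)/2 (X = sqrt(16065 - 115/4) = sqrt(64145/4) = sqrt(64145)/2 ≈ 126.63)
g(v) = 25 + 5*v
(p + (-16181 + 19197))*(X + g(-97)) = (-45576 + (-16181 + 19197))*(sqrt(64145)/2 + (25 + 5*(-97))) = (-45576 + 3016)*(sqrt(64145)/2 + (25 - 485)) = -42560*(sqrt(64145)/2 - 460) = -42560*(-460 + sqrt(64145)/2) = 19577600 - 21280*sqrt(64145)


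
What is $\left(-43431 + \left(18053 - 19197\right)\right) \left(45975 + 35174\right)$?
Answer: $-3617216675$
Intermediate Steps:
$\left(-43431 + \left(18053 - 19197\right)\right) \left(45975 + 35174\right) = \left(-43431 + \left(18053 - 19197\right)\right) 81149 = \left(-43431 - 1144\right) 81149 = \left(-44575\right) 81149 = -3617216675$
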